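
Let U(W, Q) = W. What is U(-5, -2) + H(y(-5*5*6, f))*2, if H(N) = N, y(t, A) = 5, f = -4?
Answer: 5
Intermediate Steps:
U(-5, -2) + H(y(-5*5*6, f))*2 = -5 + 5*2 = -5 + 10 = 5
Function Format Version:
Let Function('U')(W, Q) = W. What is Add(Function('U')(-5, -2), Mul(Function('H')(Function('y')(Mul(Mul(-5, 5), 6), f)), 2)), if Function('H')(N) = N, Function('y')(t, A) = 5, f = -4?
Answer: 5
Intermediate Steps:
Add(Function('U')(-5, -2), Mul(Function('H')(Function('y')(Mul(Mul(-5, 5), 6), f)), 2)) = Add(-5, Mul(5, 2)) = Add(-5, 10) = 5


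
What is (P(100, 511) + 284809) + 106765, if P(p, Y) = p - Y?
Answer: 391163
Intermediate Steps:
(P(100, 511) + 284809) + 106765 = ((100 - 1*511) + 284809) + 106765 = ((100 - 511) + 284809) + 106765 = (-411 + 284809) + 106765 = 284398 + 106765 = 391163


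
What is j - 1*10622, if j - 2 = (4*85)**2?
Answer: 104980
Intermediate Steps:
j = 115602 (j = 2 + (4*85)**2 = 2 + 340**2 = 2 + 115600 = 115602)
j - 1*10622 = 115602 - 1*10622 = 115602 - 10622 = 104980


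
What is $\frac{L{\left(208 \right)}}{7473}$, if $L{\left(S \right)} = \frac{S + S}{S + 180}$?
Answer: $\frac{104}{724881} \approx 0.00014347$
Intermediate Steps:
$L{\left(S \right)} = \frac{2 S}{180 + S}$
$\frac{L{\left(208 \right)}}{7473} = \frac{2 \cdot 208 \frac{1}{180 + 208}}{7473} = 2 \cdot 208 \cdot \frac{1}{388} \cdot \frac{1}{7473} = \frac{104}{97} \cdot \frac{1}{7473} = \frac{104}{724881}$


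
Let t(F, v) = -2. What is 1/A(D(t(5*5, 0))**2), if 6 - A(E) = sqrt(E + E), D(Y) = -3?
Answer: 1/3 + sqrt(2)/6 ≈ 0.56904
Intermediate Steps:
A(E) = 6 - sqrt(2)*sqrt(E) (A(E) = 6 - sqrt(E + E) = 6 - sqrt(2*E) = 6 - sqrt(2)*sqrt(E))
1/A(D(t(5*5, 0))**2) = 1/(6 - sqrt(2)*sqrt((-3)**2)) = 1/(6 - sqrt(2)*sqrt(9)) = 1/(6 - 1*sqrt(2)*3) = 1/(6 - 3*sqrt(2))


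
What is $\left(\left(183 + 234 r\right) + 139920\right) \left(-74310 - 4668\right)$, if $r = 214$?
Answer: $-15019957062$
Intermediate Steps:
$\left(\left(183 + 234 r\right) + 139920\right) \left(-74310 - 4668\right) = \left(\left(183 + 234 \cdot 214\right) + 139920\right) \left(-74310 - 4668\right) = \left(\left(183 + 50076\right) + 139920\right) \left(-78978\right) = \left(50259 + 139920\right) \left(-78978\right) = 190179 \left(-78978\right) = -15019957062$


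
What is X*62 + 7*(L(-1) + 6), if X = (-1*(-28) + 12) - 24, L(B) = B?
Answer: 1027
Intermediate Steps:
X = 16 (X = (28 + 12) - 24 = 40 - 24 = 16)
X*62 + 7*(L(-1) + 6) = 16*62 + 7*(-1 + 6) = 992 + 7*5 = 992 + 35 = 1027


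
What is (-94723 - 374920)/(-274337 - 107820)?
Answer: 469643/382157 ≈ 1.2289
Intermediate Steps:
(-94723 - 374920)/(-274337 - 107820) = -469643/(-382157) = -469643*(-1/382157) = 469643/382157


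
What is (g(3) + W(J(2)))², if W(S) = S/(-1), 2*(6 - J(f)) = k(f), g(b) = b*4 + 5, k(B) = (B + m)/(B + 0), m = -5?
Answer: 1681/16 ≈ 105.06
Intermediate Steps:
k(B) = (-5 + B)/B (k(B) = (B - 5)/(B + 0) = (-5 + B)/B)
g(b) = 5 + 4*b (g(b) = 4*b + 5 = 5 + 4*b)
J(f) = 6 - (-5 + f)/(2*f)
W(S) = -S (W(S) = S*(-1) = -S)
(g(3) + W(J(2)))² = ((5 + 4*3) - (5 + 11*2)/(2*2))² = ((5 + 12) - (5 + 22)/(2*2))² = (17 - 27/(2*2))² = (17 - 1*27/4)² = (17 - 27/4)² = (41/4)² = 1681/16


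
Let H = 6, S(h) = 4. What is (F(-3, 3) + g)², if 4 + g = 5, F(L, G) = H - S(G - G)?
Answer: 9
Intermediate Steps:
F(L, G) = 2 (F(L, G) = 6 - 1*4 = 6 - 4 = 2)
g = 1 (g = -4 + 5 = 1)
(F(-3, 3) + g)² = (2 + 1)² = 3² = 9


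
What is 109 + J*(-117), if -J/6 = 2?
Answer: 1513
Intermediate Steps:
J = -12 (J = -6*2 = -12)
109 + J*(-117) = 109 - 12*(-117) = 109 + 1404 = 1513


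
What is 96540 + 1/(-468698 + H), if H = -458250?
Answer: 89487559919/926948 ≈ 96540.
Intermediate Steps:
96540 + 1/(-468698 + H) = 96540 + 1/(-468698 - 458250) = 96540 + 1/(-926948) = 96540 - 1/926948 = 89487559919/926948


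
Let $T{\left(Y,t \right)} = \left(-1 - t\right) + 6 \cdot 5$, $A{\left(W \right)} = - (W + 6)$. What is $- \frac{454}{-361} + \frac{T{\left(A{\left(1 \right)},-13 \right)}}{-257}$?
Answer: $\frac{101516}{92777} \approx 1.0942$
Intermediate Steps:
$A{\left(W \right)} = -6 - W$ ($A{\left(W \right)} = - (6 + W) = -6 - W$)
$T{\left(Y,t \right)} = 29 - t$ ($T{\left(Y,t \right)} = \left(-1 - t\right) + 30 = 29 - t$)
$- \frac{454}{-361} + \frac{T{\left(A{\left(1 \right)},-13 \right)}}{-257} = - \frac{454}{-361} + \frac{29 - -13}{-257} = \left(-454\right) \left(- \frac{1}{361}\right) + \left(29 + 13\right) \left(- \frac{1}{257}\right) = \frac{454}{361} + 42 \left(- \frac{1}{257}\right) = \frac{454}{361} - \frac{42}{257} = \frac{101516}{92777}$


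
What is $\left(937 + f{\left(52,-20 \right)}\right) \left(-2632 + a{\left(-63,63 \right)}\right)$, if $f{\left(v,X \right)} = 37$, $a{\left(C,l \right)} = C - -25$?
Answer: $-2600580$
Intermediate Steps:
$a{\left(C,l \right)} = 25 + C$ ($a{\left(C,l \right)} = C + 25 = 25 + C$)
$\left(937 + f{\left(52,-20 \right)}\right) \left(-2632 + a{\left(-63,63 \right)}\right) = \left(937 + 37\right) \left(-2632 + \left(25 - 63\right)\right) = 974 \left(-2632 - 38\right) = 974 \left(-2670\right) = -2600580$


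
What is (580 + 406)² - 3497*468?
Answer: -664400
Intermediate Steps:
(580 + 406)² - 3497*468 = 986² - 1636596 = 972196 - 1636596 = -664400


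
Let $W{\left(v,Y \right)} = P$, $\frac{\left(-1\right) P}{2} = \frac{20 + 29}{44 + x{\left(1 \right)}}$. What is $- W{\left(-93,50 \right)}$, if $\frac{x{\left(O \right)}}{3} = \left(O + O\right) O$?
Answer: $\frac{49}{25} \approx 1.96$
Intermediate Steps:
$x{\left(O \right)} = 6 O^{2}$ ($x{\left(O \right)} = 3 \left(O + O\right) O = 3 \cdot 2 O O = 3 \cdot 2 O^{2} = 6 O^{2}$)
$P = - \frac{49}{25}$ ($P = - 2 \frac{20 + 29}{44 + 6 \cdot 1^{2}} = - 2 \frac{49}{44 + 6 \cdot 1} = - 2 \frac{49}{44 + 6} = - 2 \cdot \frac{49}{50} = - 2 \cdot 49 \cdot \frac{1}{50} = \left(-2\right) \frac{49}{50} = - \frac{49}{25} \approx -1.96$)
$W{\left(v,Y \right)} = - \frac{49}{25}$
$- W{\left(-93,50 \right)} = \left(-1\right) \left(- \frac{49}{25}\right) = \frac{49}{25}$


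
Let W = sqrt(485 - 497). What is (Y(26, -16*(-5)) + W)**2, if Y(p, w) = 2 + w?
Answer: 6712 + 328*I*sqrt(3) ≈ 6712.0 + 568.11*I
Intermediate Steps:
W = 2*I*sqrt(3) (W = sqrt(-12) = 2*I*sqrt(3) ≈ 3.4641*I)
(Y(26, -16*(-5)) + W)**2 = ((2 - 16*(-5)) + 2*I*sqrt(3))**2 = ((2 + 80) + 2*I*sqrt(3))**2 = (82 + 2*I*sqrt(3))**2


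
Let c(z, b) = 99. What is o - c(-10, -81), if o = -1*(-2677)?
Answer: 2578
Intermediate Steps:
o = 2677
o - c(-10, -81) = 2677 - 1*99 = 2677 - 99 = 2578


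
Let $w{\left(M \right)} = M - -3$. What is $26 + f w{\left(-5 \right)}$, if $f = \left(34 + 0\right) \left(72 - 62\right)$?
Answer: $-654$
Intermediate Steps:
$w{\left(M \right)} = 3 + M$ ($w{\left(M \right)} = M + 3 = 3 + M$)
$f = 340$ ($f = 34 \cdot 10 = 340$)
$26 + f w{\left(-5 \right)} = 26 + 340 \left(3 - 5\right) = 26 + 340 \left(-2\right) = 26 - 680 = -654$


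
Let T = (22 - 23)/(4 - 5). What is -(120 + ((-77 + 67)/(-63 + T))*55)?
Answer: -3995/31 ≈ -128.87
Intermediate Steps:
T = 1 (T = -1/(-1) = -1*(-1) = 1)
-(120 + ((-77 + 67)/(-63 + T))*55) = -(120 + ((-77 + 67)/(-63 + 1))*55) = -(120 - 10/(-62)*55) = -(120 - 10*(-1/62)*55) = -(120 + (5/31)*55) = -(120 + 275/31) = -1*3995/31 = -3995/31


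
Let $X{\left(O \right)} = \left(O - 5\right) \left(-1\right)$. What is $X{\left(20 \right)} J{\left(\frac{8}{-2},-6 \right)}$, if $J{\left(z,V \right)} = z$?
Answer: $60$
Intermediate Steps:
$X{\left(O \right)} = 5 - O$ ($X{\left(O \right)} = \left(-5 + O\right) \left(-1\right) = 5 - O$)
$X{\left(20 \right)} J{\left(\frac{8}{-2},-6 \right)} = \left(5 - 20\right) \frac{8}{-2} = \left(5 - 20\right) 8 \left(- \frac{1}{2}\right) = \left(-15\right) \left(-4\right) = 60$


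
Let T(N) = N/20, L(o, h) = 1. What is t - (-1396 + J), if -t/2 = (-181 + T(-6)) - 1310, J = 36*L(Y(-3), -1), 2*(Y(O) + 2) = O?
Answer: 21713/5 ≈ 4342.6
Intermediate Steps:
Y(O) = -2 + O/2
T(N) = N/20 (T(N) = N*(1/20) = N/20)
J = 36 (J = 36*1 = 36)
t = 14913/5 (t = -2*((-181 + (1/20)*(-6)) - 1310) = -2*((-181 - 3/10) - 1310) = -2*(-1813/10 - 1310) = -2*(-14913/10) = 14913/5 ≈ 2982.6)
t - (-1396 + J) = 14913/5 - (-1396 + 36) = 14913/5 - 1*(-1360) = 14913/5 + 1360 = 21713/5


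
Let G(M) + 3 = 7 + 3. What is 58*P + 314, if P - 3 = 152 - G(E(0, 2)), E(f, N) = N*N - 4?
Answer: 8898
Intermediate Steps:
E(f, N) = -4 + N**2 (E(f, N) = N**2 - 4 = -4 + N**2)
G(M) = 7 (G(M) = -3 + (7 + 3) = -3 + 10 = 7)
P = 148 (P = 3 + (152 - 1*7) = 3 + (152 - 7) = 3 + 145 = 148)
58*P + 314 = 58*148 + 314 = 8584 + 314 = 8898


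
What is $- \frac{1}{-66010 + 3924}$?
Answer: $\frac{1}{62086} \approx 1.6107 \cdot 10^{-5}$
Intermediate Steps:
$- \frac{1}{-66010 + 3924} = - \frac{1}{-62086} = \left(-1\right) \left(- \frac{1}{62086}\right) = \frac{1}{62086}$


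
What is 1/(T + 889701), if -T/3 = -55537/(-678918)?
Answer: 226306/201344618969 ≈ 1.1240e-6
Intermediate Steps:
T = -55537/226306 (T = -(-166611)/(-678918) = -(-166611)*(-1)/678918 = -3*55537/678918 = -55537/226306 ≈ -0.24541)
1/(T + 889701) = 1/(-55537/226306 + 889701) = 1/(201344618969/226306) = 226306/201344618969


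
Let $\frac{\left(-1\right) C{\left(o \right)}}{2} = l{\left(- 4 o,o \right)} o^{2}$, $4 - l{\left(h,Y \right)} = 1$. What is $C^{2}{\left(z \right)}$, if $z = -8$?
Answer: $147456$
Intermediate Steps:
$l{\left(h,Y \right)} = 3$ ($l{\left(h,Y \right)} = 4 - 1 = 3$)
$C{\left(o \right)} = - 6 o^{2}$ ($C{\left(o \right)} = - 2 \cdot 3 o^{2} = - 6 o^{2}$)
$C^{2}{\left(z \right)} = \left(- 6 \left(-8\right)^{2}\right)^{2} = \left(\left(-6\right) 64\right)^{2} = \left(-384\right)^{2} = 147456$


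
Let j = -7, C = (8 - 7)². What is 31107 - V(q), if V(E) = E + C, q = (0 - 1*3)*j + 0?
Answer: 31085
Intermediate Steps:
C = 1 (C = 1² = 1)
q = 21 (q = (0 - 1*3)*(-7) + 0 = (0 - 3)*(-7) + 0 = -3*(-7) + 0 = 21 + 0 = 21)
V(E) = 1 + E (V(E) = E + 1 = 1 + E)
31107 - V(q) = 31107 - (1 + 21) = 31107 - 1*22 = 31107 - 22 = 31085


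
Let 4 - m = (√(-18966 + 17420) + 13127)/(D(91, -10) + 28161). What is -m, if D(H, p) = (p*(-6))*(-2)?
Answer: -99037/28041 + I*√1546/28041 ≈ -3.5319 + 0.0014022*I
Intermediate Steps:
D(H, p) = 12*p (D(H, p) = -6*p*(-2) = 12*p)
m = 99037/28041 - I*√1546/28041 (m = 4 - (√(-18966 + 17420) + 13127)/(12*(-10) + 28161) = 4 - (√(-1546) + 13127)/(-120 + 28161) = 4 - (I*√1546 + 13127)/28041 = 4 - (13127 + I*√1546)/28041 = 4 - (13127/28041 + I*√1546/28041) = 4 + (-13127/28041 - I*√1546/28041) = 99037/28041 - I*√1546/28041 ≈ 3.5319 - 0.0014022*I)
-m = -(99037/28041 - I*√1546/28041) = -99037/28041 + I*√1546/28041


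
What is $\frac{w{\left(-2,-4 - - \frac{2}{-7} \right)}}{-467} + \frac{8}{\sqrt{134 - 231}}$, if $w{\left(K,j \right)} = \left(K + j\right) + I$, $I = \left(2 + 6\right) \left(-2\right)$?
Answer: $\frac{156}{3269} - \frac{8 i \sqrt{97}}{97} \approx 0.047721 - 0.81228 i$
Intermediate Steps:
$I = -16$ ($I = 8 \left(-2\right) = -16$)
$w{\left(K,j \right)} = -16 + K + j$ ($w{\left(K,j \right)} = \left(K + j\right) - 16 = -16 + K + j$)
$\frac{w{\left(-2,-4 - - \frac{2}{-7} \right)}}{-467} + \frac{8}{\sqrt{134 - 231}} = \frac{-16 - 2 - \left(4 - \frac{2}{-7}\right)}{-467} + \frac{8}{\sqrt{134 - 231}} = \left(-16 - 2 - \left(4 - - \frac{2}{7}\right)\right) \left(- \frac{1}{467}\right) + \frac{8}{\sqrt{-97}} = \left(-16 - 2 - \frac{30}{7}\right) \left(- \frac{1}{467}\right) + \frac{8}{i \sqrt{97}} = \left(-16 - 2 - \frac{30}{7}\right) \left(- \frac{1}{467}\right) + 8 \left(- \frac{i \sqrt{97}}{97}\right) = \left(-16 - 2 - \frac{30}{7}\right) \left(- \frac{1}{467}\right) - \frac{8 i \sqrt{97}}{97} = \left(- \frac{156}{7}\right) \left(- \frac{1}{467}\right) - \frac{8 i \sqrt{97}}{97} = \frac{156}{3269} - \frac{8 i \sqrt{97}}{97}$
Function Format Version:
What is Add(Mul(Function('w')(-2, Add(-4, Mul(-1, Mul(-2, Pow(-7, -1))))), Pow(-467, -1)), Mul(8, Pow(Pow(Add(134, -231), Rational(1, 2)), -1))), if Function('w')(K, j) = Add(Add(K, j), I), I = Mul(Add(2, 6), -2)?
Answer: Add(Rational(156, 3269), Mul(Rational(-8, 97), I, Pow(97, Rational(1, 2)))) ≈ Add(0.047721, Mul(-0.81228, I))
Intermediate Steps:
I = -16 (I = Mul(8, -2) = -16)
Function('w')(K, j) = Add(-16, K, j) (Function('w')(K, j) = Add(Add(K, j), -16) = Add(-16, K, j))
Add(Mul(Function('w')(-2, Add(-4, Mul(-1, Mul(-2, Pow(-7, -1))))), Pow(-467, -1)), Mul(8, Pow(Pow(Add(134, -231), Rational(1, 2)), -1))) = Add(Mul(Add(-16, -2, Add(-4, Mul(-1, Mul(-2, Pow(-7, -1))))), Pow(-467, -1)), Mul(8, Pow(Pow(Add(134, -231), Rational(1, 2)), -1))) = Add(Mul(Add(-16, -2, Add(-4, Mul(-1, Mul(-2, Rational(-1, 7))))), Rational(-1, 467)), Mul(8, Pow(Pow(-97, Rational(1, 2)), -1))) = Add(Mul(Add(-16, -2, Add(-4, Mul(-1, Rational(2, 7)))), Rational(-1, 467)), Mul(8, Pow(Mul(I, Pow(97, Rational(1, 2))), -1))) = Add(Mul(Add(-16, -2, Add(-4, Rational(-2, 7))), Rational(-1, 467)), Mul(8, Mul(Rational(-1, 97), I, Pow(97, Rational(1, 2))))) = Add(Mul(Add(-16, -2, Rational(-30, 7)), Rational(-1, 467)), Mul(Rational(-8, 97), I, Pow(97, Rational(1, 2)))) = Add(Mul(Rational(-156, 7), Rational(-1, 467)), Mul(Rational(-8, 97), I, Pow(97, Rational(1, 2)))) = Add(Rational(156, 3269), Mul(Rational(-8, 97), I, Pow(97, Rational(1, 2))))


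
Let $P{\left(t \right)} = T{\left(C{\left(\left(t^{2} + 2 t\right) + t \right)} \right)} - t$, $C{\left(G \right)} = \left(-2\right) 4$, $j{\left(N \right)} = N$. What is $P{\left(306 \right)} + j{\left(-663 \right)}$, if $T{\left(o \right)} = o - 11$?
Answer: $-988$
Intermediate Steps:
$C{\left(G \right)} = -8$
$T{\left(o \right)} = -11 + o$ ($T{\left(o \right)} = o - 11 = -11 + o$)
$P{\left(t \right)} = -19 - t$ ($P{\left(t \right)} = \left(-11 - 8\right) - t = -19 - t$)
$P{\left(306 \right)} + j{\left(-663 \right)} = \left(-19 - 306\right) - 663 = -325 - 663 = -988$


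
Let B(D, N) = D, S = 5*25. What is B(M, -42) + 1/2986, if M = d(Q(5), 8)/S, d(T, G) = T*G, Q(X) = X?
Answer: 23913/74650 ≈ 0.32033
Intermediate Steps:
S = 125
d(T, G) = G*T
M = 8/25 (M = (8*5)/125 = 40*(1/125) = 8/25 ≈ 0.32000)
B(M, -42) + 1/2986 = 8/25 + 1/2986 = 23913/74650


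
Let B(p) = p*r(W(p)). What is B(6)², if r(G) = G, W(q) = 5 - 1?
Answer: 576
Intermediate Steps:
W(q) = 4
B(p) = 4*p (B(p) = p*4 = 4*p)
B(6)² = (4*6)² = 24² = 576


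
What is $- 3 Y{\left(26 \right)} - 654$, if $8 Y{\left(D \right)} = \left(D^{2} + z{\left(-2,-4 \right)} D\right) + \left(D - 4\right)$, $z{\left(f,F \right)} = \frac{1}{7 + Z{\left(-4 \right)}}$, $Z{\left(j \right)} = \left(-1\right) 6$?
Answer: $- \frac{1851}{2} \approx -925.5$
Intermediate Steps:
$Z{\left(j \right)} = -6$
$z{\left(f,F \right)} = 1$ ($z{\left(f,F \right)} = \frac{1}{7 - 6} = 1^{-1} = 1$)
$Y{\left(D \right)} = - \frac{1}{2} + \frac{D}{4} + \frac{D^{2}}{8}$ ($Y{\left(D \right)} = \frac{\left(D^{2} + 1 D\right) + \left(D - 4\right)}{8} = \frac{\left(D^{2} + D\right) + \left(D - 4\right)}{8} = \frac{\left(D + D^{2}\right) + \left(-4 + D\right)}{8} = \frac{-4 + D^{2} + 2 D}{8} = - \frac{1}{2} + \frac{D}{4} + \frac{D^{2}}{8}$)
$- 3 Y{\left(26 \right)} - 654 = - 3 \left(- \frac{1}{2} + \frac{1}{4} \cdot 26 + \frac{26^{2}}{8}\right) - 654 = - 3 \left(- \frac{1}{2} + \frac{13}{2} + \frac{1}{8} \cdot 676\right) - 654 = - 3 \left(- \frac{1}{2} + \frac{13}{2} + \frac{169}{2}\right) - 654 = \left(-3\right) \frac{181}{2} - 654 = - \frac{543}{2} - 654 = - \frac{1851}{2}$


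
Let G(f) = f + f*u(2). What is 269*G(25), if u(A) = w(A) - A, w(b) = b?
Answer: 6725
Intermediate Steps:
u(A) = 0 (u(A) = A - A = 0)
G(f) = f (G(f) = f + f*0 = f + 0 = f)
269*G(25) = 269*25 = 6725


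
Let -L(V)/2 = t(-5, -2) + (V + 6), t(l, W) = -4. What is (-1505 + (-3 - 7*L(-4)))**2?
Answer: 2359296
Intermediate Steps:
L(V) = -4 - 2*V (L(V) = -2*(-4 + (V + 6)) = -2*(-4 + (6 + V)) = -2*(2 + V) = -4 - 2*V)
(-1505 + (-3 - 7*L(-4)))**2 = (-1505 + (-3 - 7*(-4 - 2*(-4))))**2 = (-1505 + (-3 - 7*(-4 + 8)))**2 = (-1505 + (-3 - 7*4))**2 = (-1505 + (-3 - 28))**2 = (-1505 - 31)**2 = (-1536)**2 = 2359296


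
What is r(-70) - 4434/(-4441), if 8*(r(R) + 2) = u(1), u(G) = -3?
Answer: -48907/35528 ≈ -1.3766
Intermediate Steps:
r(R) = -19/8 (r(R) = -2 + (1/8)*(-3) = -2 - 3/8 = -19/8)
r(-70) - 4434/(-4441) = -19/8 - 4434/(-4441) = -19/8 - 4434*(-1)/4441 = -19/8 - 1*(-4434/4441) = -19/8 + 4434/4441 = -48907/35528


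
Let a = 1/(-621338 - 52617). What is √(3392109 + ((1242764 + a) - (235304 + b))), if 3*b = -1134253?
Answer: √19530750985885866405/2021865 ≈ 2185.8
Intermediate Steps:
b = -1134253/3 (b = (⅓)*(-1134253) = -1134253/3 ≈ -3.7808e+5)
a = -1/673955 (a = 1/(-673955) = -1/673955 ≈ -1.4838e-6)
√(3392109 + ((1242764 + a) - (235304 + b))) = √(3392109 + ((1242764 - 1/673955) - (235304 - 1134253/3))) = √(3392109 + (837567011619/673955 - 1*(-428341/3))) = √(3392109 + (837567011619/673955 + 428341/3)) = √(3392109 + 2801383593512/2021865) = √(9659770056797/2021865) = √19530750985885866405/2021865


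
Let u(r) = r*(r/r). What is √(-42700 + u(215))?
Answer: I*√42485 ≈ 206.12*I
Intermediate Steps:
u(r) = r (u(r) = r*1 = r)
√(-42700 + u(215)) = √(-42700 + 215) = √(-42485) = I*√42485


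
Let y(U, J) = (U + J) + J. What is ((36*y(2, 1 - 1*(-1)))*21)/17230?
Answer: 2268/8615 ≈ 0.26326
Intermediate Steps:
y(U, J) = U + 2*J (y(U, J) = (J + U) + J = U + 2*J)
((36*y(2, 1 - 1*(-1)))*21)/17230 = ((36*(2 + 2*(1 - 1*(-1))))*21)/17230 = ((36*(2 + 2*(1 + 1)))*21)*(1/17230) = ((36*(2 + 2*2))*21)*(1/17230) = ((36*(2 + 4))*21)*(1/17230) = ((36*6)*21)*(1/17230) = (216*21)*(1/17230) = 4536*(1/17230) = 2268/8615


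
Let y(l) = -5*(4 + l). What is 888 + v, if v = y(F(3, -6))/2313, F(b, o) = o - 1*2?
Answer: 2053964/2313 ≈ 888.01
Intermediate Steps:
F(b, o) = -2 + o (F(b, o) = o - 2 = -2 + o)
y(l) = -20 - 5*l
v = 20/2313 (v = (-20 - 5*(-2 - 6))/2313 = (-20 - 5*(-8))*(1/2313) = (-20 + 40)*(1/2313) = 20*(1/2313) = 20/2313 ≈ 0.0086468)
888 + v = 888 + 20/2313 = 2053964/2313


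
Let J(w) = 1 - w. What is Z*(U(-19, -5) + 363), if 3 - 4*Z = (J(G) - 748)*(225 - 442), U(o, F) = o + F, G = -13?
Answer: -53994225/4 ≈ -1.3499e+7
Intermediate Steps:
U(o, F) = F + o
Z = -159275/4 (Z = ¾ - ((1 - 1*(-13)) - 748)*(225 - 442)/4 = ¾ - ((1 + 13) - 748)*(-217)/4 = ¾ - (14 - 748)*(-217)/4 = ¾ - (-367)*(-217)/2 = ¾ - ¼*159278 = ¾ - 79639/2 = -159275/4 ≈ -39819.)
Z*(U(-19, -5) + 363) = -159275*((-5 - 19) + 363)/4 = -159275*(-24 + 363)/4 = -159275/4*339 = -53994225/4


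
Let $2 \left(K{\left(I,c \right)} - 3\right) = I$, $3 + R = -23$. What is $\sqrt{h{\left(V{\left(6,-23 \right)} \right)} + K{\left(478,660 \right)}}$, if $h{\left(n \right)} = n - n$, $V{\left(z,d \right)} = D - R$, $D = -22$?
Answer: $11 \sqrt{2} \approx 15.556$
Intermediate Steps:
$R = -26$ ($R = -3 - 23 = -26$)
$K{\left(I,c \right)} = 3 + \frac{I}{2}$
$V{\left(z,d \right)} = 4$ ($V{\left(z,d \right)} = -22 - -26 = -22 + 26 = 4$)
$h{\left(n \right)} = 0$
$\sqrt{h{\left(V{\left(6,-23 \right)} \right)} + K{\left(478,660 \right)}} = \sqrt{0 + \left(3 + \frac{1}{2} \cdot 478\right)} = \sqrt{0 + \left(3 + 239\right)} = \sqrt{0 + 242} = \sqrt{242} = 11 \sqrt{2}$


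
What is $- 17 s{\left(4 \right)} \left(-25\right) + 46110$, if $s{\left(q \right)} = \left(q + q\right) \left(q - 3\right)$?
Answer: $49510$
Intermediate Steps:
$s{\left(q \right)} = 2 q \left(-3 + q\right)$
$- 17 s{\left(4 \right)} \left(-25\right) + 46110 = - 17 \cdot 2 \cdot 4 \left(-3 + 4\right) \left(-25\right) + 46110 = - 17 \cdot 2 \cdot 4 \cdot 1 \left(-25\right) + 46110 = \left(-17\right) 8 \left(-25\right) + 46110 = \left(-136\right) \left(-25\right) + 46110 = 3400 + 46110 = 49510$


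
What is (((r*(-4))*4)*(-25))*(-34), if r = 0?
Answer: 0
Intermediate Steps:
(((r*(-4))*4)*(-25))*(-34) = (((0*(-4))*4)*(-25))*(-34) = ((0*4)*(-25))*(-34) = (0*(-25))*(-34) = 0*(-34) = 0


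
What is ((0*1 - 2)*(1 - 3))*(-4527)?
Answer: -18108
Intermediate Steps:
((0*1 - 2)*(1 - 3))*(-4527) = ((0 - 2)*(-2))*(-4527) = -2*(-2)*(-4527) = 4*(-4527) = -18108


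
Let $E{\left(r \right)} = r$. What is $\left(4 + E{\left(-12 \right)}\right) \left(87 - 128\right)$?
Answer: $328$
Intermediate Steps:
$\left(4 + E{\left(-12 \right)}\right) \left(87 - 128\right) = \left(4 - 12\right) \left(87 - 128\right) = \left(-8\right) \left(-41\right) = 328$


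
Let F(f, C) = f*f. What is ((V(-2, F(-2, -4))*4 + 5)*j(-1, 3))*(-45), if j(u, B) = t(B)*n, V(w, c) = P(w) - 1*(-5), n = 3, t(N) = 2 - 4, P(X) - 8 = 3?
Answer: 18630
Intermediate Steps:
P(X) = 11 (P(X) = 8 + 3 = 11)
t(N) = -2
F(f, C) = f²
V(w, c) = 16 (V(w, c) = 11 - 1*(-5) = 11 + 5 = 16)
j(u, B) = -6 (j(u, B) = -2*3 = -6)
((V(-2, F(-2, -4))*4 + 5)*j(-1, 3))*(-45) = ((16*4 + 5)*(-6))*(-45) = ((64 + 5)*(-6))*(-45) = (69*(-6))*(-45) = -414*(-45) = 18630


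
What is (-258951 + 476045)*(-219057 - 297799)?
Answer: -112206336464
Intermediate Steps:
(-258951 + 476045)*(-219057 - 297799) = 217094*(-516856) = -112206336464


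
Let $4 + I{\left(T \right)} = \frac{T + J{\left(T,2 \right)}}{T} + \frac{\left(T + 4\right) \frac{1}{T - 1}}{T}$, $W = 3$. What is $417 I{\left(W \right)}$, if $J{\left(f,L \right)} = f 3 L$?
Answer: $\frac{3475}{2} \approx 1737.5$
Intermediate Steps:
$J{\left(f,L \right)} = 3 L f$ ($J{\left(f,L \right)} = 3 f L = 3 L f$)
$I{\left(T \right)} = 3 + \frac{4 + T}{T \left(-1 + T\right)}$ ($I{\left(T \right)} = -4 + \left(\frac{T + 3 \cdot 2 T}{T} + \frac{\left(T + 4\right) \frac{1}{T - 1}}{T}\right) = -4 + \left(\frac{T + 6 T}{T} + \frac{\left(4 + T\right) \frac{1}{-1 + T}}{T}\right) = -4 + \left(\frac{7 T}{T} + \frac{\frac{1}{-1 + T} \left(4 + T\right)}{T}\right) = -4 + \left(7 + \frac{4 + T}{T \left(-1 + T\right)}\right) = 3 + \frac{4 + T}{T \left(-1 + T\right)}$)
$417 I{\left(W \right)} = 417 \frac{4 - 6 + 3 \cdot 3^{2}}{3 \left(-1 + 3\right)} = 417 \frac{4 - 6 + 3 \cdot 9}{3 \cdot 2} = 417 \cdot \frac{1}{3} \cdot \frac{1}{2} \left(4 - 6 + 27\right) = 417 \cdot \frac{1}{3} \cdot \frac{1}{2} \cdot 25 = 417 \cdot \frac{25}{6} = \frac{3475}{2}$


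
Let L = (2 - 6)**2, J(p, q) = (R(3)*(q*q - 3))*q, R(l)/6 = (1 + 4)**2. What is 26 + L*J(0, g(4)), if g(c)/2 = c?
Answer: 1171226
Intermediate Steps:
g(c) = 2*c
R(l) = 150 (R(l) = 6*(1 + 4)**2 = 6*5**2 = 6*25 = 150)
J(p, q) = q*(-450 + 150*q**2) (J(p, q) = (150*(q*q - 3))*q = (150*(q**2 - 3))*q = (150*(-3 + q**2))*q = (-450 + 150*q**2)*q = q*(-450 + 150*q**2))
L = 16 (L = (-4)**2 = 16)
26 + L*J(0, g(4)) = 26 + 16*(150*(2*4)*(-3 + (2*4)**2)) = 26 + 16*(150*8*(-3 + 8**2)) = 26 + 16*(150*8*(-3 + 64)) = 26 + 16*(150*8*61) = 26 + 16*73200 = 26 + 1171200 = 1171226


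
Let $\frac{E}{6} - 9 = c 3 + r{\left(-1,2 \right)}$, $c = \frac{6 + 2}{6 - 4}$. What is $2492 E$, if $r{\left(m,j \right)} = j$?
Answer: $343896$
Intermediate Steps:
$c = 4$ ($c = \frac{8}{2} = 8 \cdot \frac{1}{2} = 4$)
$E = 138$ ($E = 54 + 6 \left(4 \cdot 3 + 2\right) = 54 + 6 \left(12 + 2\right) = 54 + 6 \cdot 14 = 54 + 84 = 138$)
$2492 E = 2492 \cdot 138 = 343896$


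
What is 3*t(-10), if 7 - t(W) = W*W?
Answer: -279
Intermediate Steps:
t(W) = 7 - W**2 (t(W) = 7 - W*W = 7 - W**2)
3*t(-10) = 3*(7 - 1*(-10)**2) = 3*(7 - 1*100) = 3*(7 - 100) = 3*(-93) = -279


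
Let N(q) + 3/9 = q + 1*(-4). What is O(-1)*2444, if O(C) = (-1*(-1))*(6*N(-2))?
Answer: -92872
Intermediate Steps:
N(q) = -13/3 + q (N(q) = -1/3 + (q + 1*(-4)) = -1/3 + (q - 4) = -1/3 + (-4 + q) = -13/3 + q)
O(C) = -38 (O(C) = (-1*(-1))*(6*(-13/3 - 2)) = 1*(6*(-19/3)) = 1*(-38) = -38)
O(-1)*2444 = -38*2444 = -92872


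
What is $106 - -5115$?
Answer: $5221$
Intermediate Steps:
$106 - -5115 = 106 + 5115 = 5221$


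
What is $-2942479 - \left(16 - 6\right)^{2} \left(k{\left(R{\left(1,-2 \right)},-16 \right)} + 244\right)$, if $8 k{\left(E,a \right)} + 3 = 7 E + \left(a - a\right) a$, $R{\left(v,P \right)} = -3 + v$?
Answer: $- \frac{5933333}{2} \approx -2.9667 \cdot 10^{6}$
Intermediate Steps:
$k{\left(E,a \right)} = - \frac{3}{8} + \frac{7 E}{8}$ ($k{\left(E,a \right)} = - \frac{3}{8} + \frac{7 E + \left(a - a\right) a}{8} = - \frac{3}{8} + \frac{7 E + 0 a}{8} = - \frac{3}{8} + \frac{7 E + 0}{8} = - \frac{3}{8} + \frac{7 E}{8}$)
$-2942479 - \left(16 - 6\right)^{2} \left(k{\left(R{\left(1,-2 \right)},-16 \right)} + 244\right) = -2942479 - \left(16 - 6\right)^{2} \left(\left(- \frac{3}{8} + \frac{7 \left(-3 + 1\right)}{8}\right) + 244\right) = -2942479 - 10^{2} \left(\left(- \frac{3}{8} + \frac{7}{8} \left(-2\right)\right) + 244\right) = -2942479 - 100 \left(\left(- \frac{3}{8} - \frac{7}{4}\right) + 244\right) = -2942479 - 100 \left(- \frac{17}{8} + 244\right) = -2942479 - 100 \cdot \frac{1935}{8} = -2942479 - \frac{48375}{2} = - \frac{5933333}{2}$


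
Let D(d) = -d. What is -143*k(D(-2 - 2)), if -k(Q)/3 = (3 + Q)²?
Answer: 21021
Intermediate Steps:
k(Q) = -3*(3 + Q)²
-143*k(D(-2 - 2)) = -(-429)*(3 - (-2 - 2))² = -(-429)*(3 - 1*(-4))² = -(-429)*(3 + 4)² = -(-429)*7² = -(-429)*49 = -143*(-147) = 21021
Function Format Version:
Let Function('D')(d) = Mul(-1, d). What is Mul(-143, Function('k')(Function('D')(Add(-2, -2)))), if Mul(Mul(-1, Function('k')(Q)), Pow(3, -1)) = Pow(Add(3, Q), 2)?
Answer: 21021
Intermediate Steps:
Function('k')(Q) = Mul(-3, Pow(Add(3, Q), 2))
Mul(-143, Function('k')(Function('D')(Add(-2, -2)))) = Mul(-143, Mul(-3, Pow(Add(3, Mul(-1, Add(-2, -2))), 2))) = Mul(-143, Mul(-3, Pow(Add(3, Mul(-1, -4)), 2))) = Mul(-143, Mul(-3, Pow(Add(3, 4), 2))) = Mul(-143, Mul(-3, Pow(7, 2))) = Mul(-143, Mul(-3, 49)) = Mul(-143, -147) = 21021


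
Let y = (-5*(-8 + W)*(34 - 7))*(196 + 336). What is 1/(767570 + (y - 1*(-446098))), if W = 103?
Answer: -1/5609232 ≈ -1.7828e-7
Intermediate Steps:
y = -6822900 (y = (-5*(-8 + 103)*(34 - 7))*(196 + 336) = -475*27*532 = -5*2565*532 = -12825*532 = -6822900)
1/(767570 + (y - 1*(-446098))) = 1/(767570 + (-6822900 - 1*(-446098))) = 1/(767570 + (-6822900 + 446098)) = 1/(767570 - 6376802) = 1/(-5609232) = -1/5609232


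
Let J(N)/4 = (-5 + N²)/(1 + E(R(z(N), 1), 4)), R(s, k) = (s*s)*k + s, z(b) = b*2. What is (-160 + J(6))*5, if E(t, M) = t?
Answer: -124980/157 ≈ -796.05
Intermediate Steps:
z(b) = 2*b
R(s, k) = s + k*s² (R(s, k) = s²*k + s = k*s² + s = s + k*s²)
J(N) = 4*(-5 + N²)/(1 + 2*N*(1 + 2*N)) (J(N) = 4*((-5 + N²)/(1 + (2*N)*(1 + 1*(2*N)))) = 4*((-5 + N²)/(1 + (2*N)*(1 + 2*N))) = 4*((-5 + N²)/(1 + 2*N*(1 + 2*N))) = 4*(-5 + N²)/(1 + 2*N*(1 + 2*N)))
(-160 + J(6))*5 = (-160 + 4*(-5 + 6²)/(1 + 2*6*(1 + 2*6)))*5 = (-160 + 4*(-5 + 36)/(1 + 2*6*(1 + 12)))*5 = (-160 + 4*31/(1 + 2*6*13))*5 = (-160 + 4*31/(1 + 156))*5 = (-160 + 4*31/157)*5 = (-160 + 4*(1/157)*31)*5 = (-160 + 124/157)*5 = -24996/157*5 = -124980/157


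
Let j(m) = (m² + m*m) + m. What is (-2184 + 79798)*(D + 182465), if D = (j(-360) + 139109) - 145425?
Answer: 33761236246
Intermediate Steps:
j(m) = m + 2*m² (j(m) = (m² + m²) + m = 2*m² + m = m + 2*m²)
D = 252524 (D = (-360*(1 + 2*(-360)) + 139109) - 145425 = (-360*(1 - 720) + 139109) - 145425 = (-360*(-719) + 139109) - 145425 = (258840 + 139109) - 145425 = 397949 - 145425 = 252524)
(-2184 + 79798)*(D + 182465) = (-2184 + 79798)*(252524 + 182465) = 77614*434989 = 33761236246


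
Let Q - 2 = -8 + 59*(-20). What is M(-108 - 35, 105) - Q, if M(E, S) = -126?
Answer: 1060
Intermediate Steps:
Q = -1186 (Q = 2 + (-8 + 59*(-20)) = 2 + (-8 - 1180) = 2 - 1188 = -1186)
M(-108 - 35, 105) - Q = -126 - 1*(-1186) = -126 + 1186 = 1060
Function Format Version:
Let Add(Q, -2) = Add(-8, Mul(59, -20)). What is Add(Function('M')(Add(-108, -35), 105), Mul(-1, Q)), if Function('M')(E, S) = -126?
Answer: 1060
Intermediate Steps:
Q = -1186 (Q = Add(2, Add(-8, Mul(59, -20))) = Add(2, Add(-8, -1180)) = Add(2, -1188) = -1186)
Add(Function('M')(Add(-108, -35), 105), Mul(-1, Q)) = Add(-126, Mul(-1, -1186)) = Add(-126, 1186) = 1060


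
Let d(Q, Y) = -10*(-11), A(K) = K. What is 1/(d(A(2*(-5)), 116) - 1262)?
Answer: -1/1152 ≈ -0.00086806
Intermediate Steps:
d(Q, Y) = 110
1/(d(A(2*(-5)), 116) - 1262) = 1/(110 - 1262) = 1/(-1152) = -1/1152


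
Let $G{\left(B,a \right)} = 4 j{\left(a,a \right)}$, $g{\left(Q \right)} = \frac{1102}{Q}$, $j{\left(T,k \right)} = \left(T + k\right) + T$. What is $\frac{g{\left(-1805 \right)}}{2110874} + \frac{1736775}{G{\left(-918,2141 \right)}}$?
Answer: $\frac{58046791948019}{858682434460} \approx 67.6$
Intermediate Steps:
$j{\left(T,k \right)} = k + 2 T$
$G{\left(B,a \right)} = 12 a$ ($G{\left(B,a \right)} = 4 \left(a + 2 a\right) = 4 \cdot 3 a = 12 a$)
$\frac{g{\left(-1805 \right)}}{2110874} + \frac{1736775}{G{\left(-918,2141 \right)}} = \frac{1102 \frac{1}{-1805}}{2110874} + \frac{1736775}{12 \cdot 2141} = 1102 \left(- \frac{1}{1805}\right) \frac{1}{2110874} + \frac{1736775}{25692} = \left(- \frac{58}{95}\right) \frac{1}{2110874} + 1736775 \cdot \frac{1}{25692} = - \frac{29}{100266515} + \frac{578925}{8564} = \frac{58046791948019}{858682434460}$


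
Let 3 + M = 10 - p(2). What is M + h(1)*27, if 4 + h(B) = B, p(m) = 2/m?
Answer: -75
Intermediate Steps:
h(B) = -4 + B
M = 6 (M = -3 + (10 - 2/2) = -3 + (10 - 1*1) = -3 + (10 - 1) = -3 + 9 = 6)
M + h(1)*27 = 6 + (-4 + 1)*27 = 6 - 3*27 = 6 - 81 = -75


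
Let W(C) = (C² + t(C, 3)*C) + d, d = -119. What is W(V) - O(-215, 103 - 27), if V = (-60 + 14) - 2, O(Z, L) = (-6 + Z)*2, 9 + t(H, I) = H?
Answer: 5363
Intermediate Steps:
t(H, I) = -9 + H
O(Z, L) = -12 + 2*Z
V = -48 (V = -46 - 2 = -48)
W(C) = -119 + C² + C*(-9 + C) (W(C) = (C² + (-9 + C)*C) - 119 = (C² + C*(-9 + C)) - 119 = -119 + C² + C*(-9 + C))
W(V) - O(-215, 103 - 27) = (-119 + (-48)² - 48*(-9 - 48)) - (-12 + 2*(-215)) = (-119 + 2304 - 48*(-57)) - (-12 - 430) = (-119 + 2304 + 2736) - 1*(-442) = 4921 + 442 = 5363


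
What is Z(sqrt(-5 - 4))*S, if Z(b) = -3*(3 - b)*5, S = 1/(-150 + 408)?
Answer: -15/86 + 15*I/86 ≈ -0.17442 + 0.17442*I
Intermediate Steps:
S = 1/258 ≈ 0.0038760
Z(b) = -45 + 15*b (Z(b) = (-9 + 3*b)*5 = -45 + 15*b)
Z(sqrt(-5 - 4))*S = (-45 + 15*sqrt(-5 - 4))*(1/258) = (-45 + 15*sqrt(-9))*(1/258) = (-45 + 15*(3*I))*(1/258) = (-45 + 45*I)*(1/258) = -15/86 + 15*I/86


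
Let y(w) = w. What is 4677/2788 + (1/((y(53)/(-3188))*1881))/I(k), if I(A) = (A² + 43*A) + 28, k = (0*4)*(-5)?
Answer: 3261627091/1945608588 ≈ 1.6764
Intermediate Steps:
k = 0 (k = 0*(-5) = 0)
I(A) = 28 + A² + 43*A
4677/2788 + (1/((y(53)/(-3188))*1881))/I(k) = 4677/2788 + (1/((53/(-3188))*1881))/(28 + 0² + 43*0) = 4677*(1/2788) + ((1/1881)/(53*(-1/3188)))/(28 + 0 + 0) = 4677/2788 + ((1/1881)/(-53/3188))/28 = 4677/2788 - 3188/53*1/1881*(1/28) = 4677/2788 - 3188/99693*1/28 = 4677/2788 - 797/697851 = 3261627091/1945608588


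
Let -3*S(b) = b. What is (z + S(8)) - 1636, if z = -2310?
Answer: -11846/3 ≈ -3948.7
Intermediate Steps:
S(b) = -b/3
(z + S(8)) - 1636 = (-2310 - ⅓*8) - 1636 = (-2310 - 8/3) - 1636 = -6938/3 - 1636 = -11846/3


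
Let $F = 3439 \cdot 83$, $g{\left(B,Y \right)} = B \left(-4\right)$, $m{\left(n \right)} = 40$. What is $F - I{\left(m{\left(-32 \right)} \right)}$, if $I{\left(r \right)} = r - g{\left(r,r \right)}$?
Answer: $285237$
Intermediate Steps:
$g{\left(B,Y \right)} = - 4 B$
$I{\left(r \right)} = 5 r$ ($I{\left(r \right)} = r - - 4 r = r + 4 r = 5 r$)
$F = 285437$
$F - I{\left(m{\left(-32 \right)} \right)} = 285437 - 5 \cdot 40 = 285437 - 200 = 285237$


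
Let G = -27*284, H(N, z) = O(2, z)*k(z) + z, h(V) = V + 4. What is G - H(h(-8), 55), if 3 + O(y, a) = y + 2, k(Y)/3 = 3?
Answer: -7732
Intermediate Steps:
k(Y) = 9 (k(Y) = 3*3 = 9)
O(y, a) = -1 + y (O(y, a) = -3 + (y + 2) = -3 + (2 + y) = -1 + y)
h(V) = 4 + V
H(N, z) = 9 + z (H(N, z) = (-1 + 2)*9 + z = 1*9 + z = 9 + z)
G = -7668
G - H(h(-8), 55) = -7668 - (9 + 55) = -7668 - 1*64 = -7668 - 64 = -7732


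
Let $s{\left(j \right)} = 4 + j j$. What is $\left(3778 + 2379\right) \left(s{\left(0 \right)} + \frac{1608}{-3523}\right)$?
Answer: $\frac{76863988}{3523} \approx 21818.0$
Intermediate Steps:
$s{\left(j \right)} = 4 + j^{2}$
$\left(3778 + 2379\right) \left(s{\left(0 \right)} + \frac{1608}{-3523}\right) = \left(3778 + 2379\right) \left(\left(4 + 0^{2}\right) + \frac{1608}{-3523}\right) = 6157 \left(\left(4 + 0\right) + 1608 \left(- \frac{1}{3523}\right)\right) = 6157 \left(4 - \frac{1608}{3523}\right) = 6157 \cdot \frac{12484}{3523} = \frac{76863988}{3523}$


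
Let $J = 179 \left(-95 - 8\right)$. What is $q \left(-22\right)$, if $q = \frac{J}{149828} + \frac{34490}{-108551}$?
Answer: $\frac{78858147577}{8131989614} \approx 9.6973$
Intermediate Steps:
$J = -18437$ ($J = 179 \left(-103\right) = -18437$)
$q = - \frac{7168922507}{16263979228}$ ($q = - \frac{18437}{149828} + \frac{34490}{-108551} = \left(-18437\right) \frac{1}{149828} + 34490 \left(- \frac{1}{108551}\right) = - \frac{18437}{149828} - \frac{34490}{108551} = - \frac{7168922507}{16263979228} \approx -0.44079$)
$q \left(-22\right) = \left(- \frac{7168922507}{16263979228}\right) \left(-22\right) = \frac{78858147577}{8131989614}$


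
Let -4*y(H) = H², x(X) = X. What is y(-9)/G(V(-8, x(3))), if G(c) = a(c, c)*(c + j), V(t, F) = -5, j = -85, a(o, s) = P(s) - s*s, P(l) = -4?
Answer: -9/1160 ≈ -0.0077586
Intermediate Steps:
a(o, s) = -4 - s² (a(o, s) = -4 - s*s = -4 - s²)
y(H) = -H²/4
G(c) = (-85 + c)*(-4 - c²) (G(c) = (-4 - c²)*(c - 85) = (-4 - c²)*(-85 + c) = (-85 + c)*(-4 - c²))
y(-9)/G(V(-8, x(3))) = (-¼*(-9)²)/((-(-85 - 5)*(4 + (-5)²))) = (-¼*81)/((-1*(-90)*(4 + 25))) = -81/(4*((-1*(-90)*29))) = -81/4/2610 = -81/4*1/2610 = -9/1160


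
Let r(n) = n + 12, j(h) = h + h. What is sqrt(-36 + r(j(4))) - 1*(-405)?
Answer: 405 + 4*I ≈ 405.0 + 4.0*I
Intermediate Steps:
j(h) = 2*h
r(n) = 12 + n
sqrt(-36 + r(j(4))) - 1*(-405) = sqrt(-36 + (12 + 2*4)) - 1*(-405) = sqrt(-36 + (12 + 8)) + 405 = sqrt(-36 + 20) + 405 = sqrt(-16) + 405 = 4*I + 405 = 405 + 4*I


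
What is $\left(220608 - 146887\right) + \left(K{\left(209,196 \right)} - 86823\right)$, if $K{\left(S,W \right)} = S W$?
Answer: $27862$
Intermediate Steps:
$\left(220608 - 146887\right) + \left(K{\left(209,196 \right)} - 86823\right) = \left(220608 - 146887\right) + \left(209 \cdot 196 - 86823\right) = 73721 + \left(40964 - 86823\right) = 73721 - 45859 = 27862$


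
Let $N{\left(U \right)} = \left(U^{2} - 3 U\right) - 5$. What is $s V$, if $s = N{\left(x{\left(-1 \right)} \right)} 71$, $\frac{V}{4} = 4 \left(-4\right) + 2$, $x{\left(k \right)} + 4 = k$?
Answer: $-139160$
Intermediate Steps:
$x{\left(k \right)} = -4 + k$
$V = -56$ ($V = 4 \left(4 \left(-4\right) + 2\right) = 4 \left(-16 + 2\right) = 4 \left(-14\right) = -56$)
$N{\left(U \right)} = -5 + U^{2} - 3 U$
$s = 2485$ ($s = \left(-5 + \left(-4 - 1\right)^{2} - 3 \left(-4 - 1\right)\right) 71 = \left(-5 + \left(-5\right)^{2} - -15\right) 71 = \left(-5 + 25 + 15\right) 71 = 35 \cdot 71 = 2485$)
$s V = 2485 \left(-56\right) = -139160$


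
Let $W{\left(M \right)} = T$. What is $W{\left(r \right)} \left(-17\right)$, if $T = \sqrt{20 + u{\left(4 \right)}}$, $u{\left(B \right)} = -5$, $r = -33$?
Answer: $- 17 \sqrt{15} \approx -65.841$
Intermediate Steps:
$T = \sqrt{15}$ ($T = \sqrt{20 - 5} = \sqrt{15} \approx 3.873$)
$W{\left(M \right)} = \sqrt{15}$
$W{\left(r \right)} \left(-17\right) = \sqrt{15} \left(-17\right) = - 17 \sqrt{15}$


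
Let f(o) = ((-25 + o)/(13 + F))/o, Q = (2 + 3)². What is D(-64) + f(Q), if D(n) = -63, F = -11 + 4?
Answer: -63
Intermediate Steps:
F = -7
Q = 25 (Q = 5² = 25)
f(o) = (-25/6 + o/6)/o (f(o) = ((-25 + o)/(13 - 7))/o = ((-25 + o)/6)/o = ((-25 + o)*(⅙))/o = (-25/6 + o/6)/o)
D(-64) + f(Q) = -63 + (⅙)*(-25 + 25)/25 = -63 + (⅙)*(1/25)*0 = -63 + 0 = -63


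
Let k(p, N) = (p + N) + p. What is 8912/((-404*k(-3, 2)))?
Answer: 557/101 ≈ 5.5149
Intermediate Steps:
k(p, N) = N + 2*p (k(p, N) = (N + p) + p = N + 2*p)
8912/((-404*k(-3, 2))) = 8912/((-404*(2 + 2*(-3)))) = 8912/((-404*(2 - 6))) = 8912/((-404*(-4))) = 8912/1616 = 8912*(1/1616) = 557/101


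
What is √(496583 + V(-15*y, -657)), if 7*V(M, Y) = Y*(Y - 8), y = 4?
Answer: √558998 ≈ 747.66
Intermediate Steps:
V(M, Y) = Y*(-8 + Y)/7 (V(M, Y) = (Y*(Y - 8))/7 = (Y*(-8 + Y))/7 = Y*(-8 + Y)/7)
√(496583 + V(-15*y, -657)) = √(496583 + (⅐)*(-657)*(-8 - 657)) = √(496583 + (⅐)*(-657)*(-665)) = √(496583 + 62415) = √558998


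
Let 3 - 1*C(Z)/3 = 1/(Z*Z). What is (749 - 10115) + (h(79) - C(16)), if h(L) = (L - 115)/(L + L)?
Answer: -189604371/20224 ≈ -9375.2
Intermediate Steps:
C(Z) = 9 - 3/Z² (C(Z) = 9 - 3/(Z*Z) = 9 - 3/Z²)
h(L) = (-115 + L)/(2*L) (h(L) = (-115 + L)/((2*L)) = (-115 + L)*(1/(2*L)) = (-115 + L)/(2*L))
(749 - 10115) + (h(79) - C(16)) = (749 - 10115) + ((½)*(-115 + 79)/79 - (9 - 3/16²)) = -9366 + ((½)*(1/79)*(-36) - (9 - 3*1/256)) = -9366 + (-18/79 - (9 - 3/256)) = -9366 + (-18/79 - 1*2301/256) = -9366 + (-18/79 - 2301/256) = -9366 - 186387/20224 = -189604371/20224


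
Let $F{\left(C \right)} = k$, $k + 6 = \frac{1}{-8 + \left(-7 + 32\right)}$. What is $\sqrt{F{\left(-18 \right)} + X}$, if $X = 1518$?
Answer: $\frac{\sqrt{436985}}{17} \approx 38.885$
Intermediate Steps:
$k = - \frac{101}{17}$ ($k = -6 + \frac{1}{-8 + \left(-7 + 32\right)} = -6 + \frac{1}{-8 + 25} = -6 + \frac{1}{17} = - \frac{101}{17} \approx -5.9412$)
$F{\left(C \right)} = - \frac{101}{17}$
$\sqrt{F{\left(-18 \right)} + X} = \sqrt{- \frac{101}{17} + 1518} = \sqrt{\frac{25705}{17}} = \frac{\sqrt{436985}}{17}$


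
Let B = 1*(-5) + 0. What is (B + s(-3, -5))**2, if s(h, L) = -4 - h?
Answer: 36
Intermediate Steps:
B = -5 (B = -5 + 0 = -5)
(B + s(-3, -5))**2 = (-5 + (-4 - 1*(-3)))**2 = (-5 + (-4 + 3))**2 = (-5 - 1)**2 = (-6)**2 = 36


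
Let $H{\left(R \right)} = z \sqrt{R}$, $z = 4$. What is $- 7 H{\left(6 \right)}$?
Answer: $- 28 \sqrt{6} \approx -68.586$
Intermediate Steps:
$H{\left(R \right)} = 4 \sqrt{R}$
$- 7 H{\left(6 \right)} = - 7 \cdot 4 \sqrt{6} = - 28 \sqrt{6}$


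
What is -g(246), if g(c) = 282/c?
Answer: -47/41 ≈ -1.1463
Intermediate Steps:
-g(246) = -282/246 = -1*47/41 = -47/41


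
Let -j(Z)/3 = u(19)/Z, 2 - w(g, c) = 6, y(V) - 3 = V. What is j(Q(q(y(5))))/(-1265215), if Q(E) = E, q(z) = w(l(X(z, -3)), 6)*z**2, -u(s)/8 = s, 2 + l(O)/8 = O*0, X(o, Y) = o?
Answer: 57/40486880 ≈ 1.4079e-6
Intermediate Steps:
l(O) = -16 (l(O) = -16 + 8*(O*0) = -16 + 8*0 = -16 + 0 = -16)
y(V) = 3 + V
w(g, c) = -4 (w(g, c) = 2 - 1*6 = 2 - 6 = -4)
u(s) = -8*s
q(z) = -4*z**2
j(Z) = 456/Z (j(Z) = -3*(-8*19)/Z = -(-456)/Z = 456/Z)
j(Q(q(y(5))))/(-1265215) = (456/((-4*(3 + 5)**2)))/(-1265215) = (456/((-4*8**2)))*(-1/1265215) = (456/((-4*64)))*(-1/1265215) = (456/(-256))*(-1/1265215) = (456*(-1/256))*(-1/1265215) = -57/32*(-1/1265215) = 57/40486880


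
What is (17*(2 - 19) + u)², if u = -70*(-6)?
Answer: 17161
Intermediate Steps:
u = 420
(17*(2 - 19) + u)² = (17*(2 - 19) + 420)² = (17*(-17) + 420)² = (-289 + 420)² = 131² = 17161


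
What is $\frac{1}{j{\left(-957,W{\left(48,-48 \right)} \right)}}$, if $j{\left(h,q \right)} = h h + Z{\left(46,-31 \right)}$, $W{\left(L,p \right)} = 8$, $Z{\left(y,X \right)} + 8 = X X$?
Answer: $\frac{1}{916802} \approx 1.0907 \cdot 10^{-6}$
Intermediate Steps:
$Z{\left(y,X \right)} = -8 + X^{2}$ ($Z{\left(y,X \right)} = -8 + X X = -8 + X^{2}$)
$j{\left(h,q \right)} = 953 + h^{2}$ ($j{\left(h,q \right)} = h h - \left(8 - \left(-31\right)^{2}\right) = h^{2} + \left(-8 + 961\right) = h^{2} + 953 = 953 + h^{2}$)
$\frac{1}{j{\left(-957,W{\left(48,-48 \right)} \right)}} = \frac{1}{953 + \left(-957\right)^{2}} = \frac{1}{953 + 915849} = \frac{1}{916802}$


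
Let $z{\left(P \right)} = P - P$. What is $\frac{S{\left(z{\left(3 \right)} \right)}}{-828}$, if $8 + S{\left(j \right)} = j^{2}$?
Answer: $\frac{2}{207} \approx 0.0096618$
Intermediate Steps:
$z{\left(P \right)} = 0$
$S{\left(j \right)} = -8 + j^{2}$
$\frac{S{\left(z{\left(3 \right)} \right)}}{-828} = \frac{-8 + 0^{2}}{-828} = \left(-8 + 0\right) \left(- \frac{1}{828}\right) = \left(-8\right) \left(- \frac{1}{828}\right) = \frac{2}{207}$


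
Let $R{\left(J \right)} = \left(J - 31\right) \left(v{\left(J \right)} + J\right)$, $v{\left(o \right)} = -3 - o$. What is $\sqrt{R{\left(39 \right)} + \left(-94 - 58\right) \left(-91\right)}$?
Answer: $4 \sqrt{863} \approx 117.51$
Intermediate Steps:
$R{\left(J \right)} = 93 - 3 J$ ($R{\left(J \right)} = \left(J - 31\right) \left(\left(-3 - J\right) + J\right) = \left(-31 + J\right) \left(-3\right) = 93 - 3 J$)
$\sqrt{R{\left(39 \right)} + \left(-94 - 58\right) \left(-91\right)} = \sqrt{\left(93 - 117\right) + \left(-94 - 58\right) \left(-91\right)} = \sqrt{\left(93 - 117\right) - -13832} = \sqrt{-24 + 13832} = \sqrt{13808} = 4 \sqrt{863}$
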